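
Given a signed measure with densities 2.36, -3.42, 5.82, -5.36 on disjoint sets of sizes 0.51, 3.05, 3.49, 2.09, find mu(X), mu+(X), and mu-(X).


Step 1: Compute signed measure on each set:
  Set 1: 2.36 * 0.51 = 1.2036
  Set 2: -3.42 * 3.05 = -10.431
  Set 3: 5.82 * 3.49 = 20.3118
  Set 4: -5.36 * 2.09 = -11.2024
Step 2: Total signed measure = (1.2036) + (-10.431) + (20.3118) + (-11.2024)
     = -0.118
Step 3: Positive part mu+(X) = sum of positive contributions = 21.5154
Step 4: Negative part mu-(X) = |sum of negative contributions| = 21.6334


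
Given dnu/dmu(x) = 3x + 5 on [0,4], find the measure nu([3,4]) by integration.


nu(A) = integral_A (dnu/dmu) dmu = integral_3^4 (3x + 5) dx
Step 1: Antiderivative F(x) = (3/2)x^2 + 5x
Step 2: F(4) = (3/2)*4^2 + 5*4 = 24 + 20 = 44
Step 3: F(3) = (3/2)*3^2 + 5*3 = 13.5 + 15 = 28.5
Step 4: nu([3,4]) = F(4) - F(3) = 44 - 28.5 = 15.5


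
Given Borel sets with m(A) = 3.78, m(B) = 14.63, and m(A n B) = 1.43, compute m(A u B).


By inclusion-exclusion: m(A u B) = m(A) + m(B) - m(A n B)
= 3.78 + 14.63 - 1.43
= 16.98


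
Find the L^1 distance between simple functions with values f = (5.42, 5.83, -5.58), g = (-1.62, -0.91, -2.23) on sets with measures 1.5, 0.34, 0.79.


Step 1: Compute differences f_i - g_i:
  5.42 - -1.62 = 7.04
  5.83 - -0.91 = 6.74
  -5.58 - -2.23 = -3.35
Step 2: Compute |diff|^1 * measure for each set:
  |7.04|^1 * 1.5 = 7.04 * 1.5 = 10.56
  |6.74|^1 * 0.34 = 6.74 * 0.34 = 2.2916
  |-3.35|^1 * 0.79 = 3.35 * 0.79 = 2.6465
Step 3: Sum = 15.4981
Step 4: ||f-g||_1 = (15.4981)^(1/1) = 15.4981


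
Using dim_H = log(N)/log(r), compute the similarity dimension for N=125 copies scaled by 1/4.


For a self-similar set with N copies scaled by 1/r:
dim_H = log(N)/log(r) = log(125)/log(4)
= 4.828314/1.386294
= 3.482892


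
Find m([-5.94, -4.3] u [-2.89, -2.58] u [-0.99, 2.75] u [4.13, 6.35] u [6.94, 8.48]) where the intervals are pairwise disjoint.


For pairwise disjoint intervals, m(union) = sum of lengths.
= (-4.3 - -5.94) + (-2.58 - -2.89) + (2.75 - -0.99) + (6.35 - 4.13) + (8.48 - 6.94)
= 1.64 + 0.31 + 3.74 + 2.22 + 1.54
= 9.45


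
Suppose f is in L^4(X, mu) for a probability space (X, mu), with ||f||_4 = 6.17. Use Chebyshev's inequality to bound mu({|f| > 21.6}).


Chebyshev/Markov inequality: mu(|f| > eps) <= (||f||_p / eps)^p
Step 1: ||f||_4 / eps = 6.17 / 21.6 = 0.285648
Step 2: Raise to power p = 4:
  (0.285648)^4 = 0.006658
Step 3: Therefore mu(|f| > 21.6) <= 0.006658


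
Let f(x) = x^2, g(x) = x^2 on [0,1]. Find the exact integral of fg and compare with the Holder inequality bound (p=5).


Step 1: Exact integral of f*g = integral(x^4, 0, 1) = 1/5
     = 0.2
Step 2: Holder bound with p=5, q=1.25:
  ||f||_p = (integral x^10 dx)^(1/5) = (1/11)^(1/5) = 0.619044
  ||g||_q = (integral x^2.5 dx)^(1/1.25) = (1/3.5)^(1/1.25) = 0.367067
Step 3: Holder bound = ||f||_p * ||g||_q = 0.619044 * 0.367067 = 0.227231
Verification: 0.2 <= 0.227231 (Holder holds)


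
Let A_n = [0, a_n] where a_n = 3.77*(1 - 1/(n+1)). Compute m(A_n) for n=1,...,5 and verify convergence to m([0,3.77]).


By continuity of measure from below: if A_n increases to A, then m(A_n) -> m(A).
Here A = [0, 3.77], so m(A) = 3.77
Step 1: a_1 = 3.77*(1 - 1/2) = 1.885, m(A_1) = 1.885
Step 2: a_2 = 3.77*(1 - 1/3) = 2.5133, m(A_2) = 2.5133
Step 3: a_3 = 3.77*(1 - 1/4) = 2.8275, m(A_3) = 2.8275
Step 4: a_4 = 3.77*(1 - 1/5) = 3.016, m(A_4) = 3.016
Step 5: a_5 = 3.77*(1 - 1/6) = 3.1417, m(A_5) = 3.1417
Limit: m(A_n) -> m([0,3.77]) = 3.77


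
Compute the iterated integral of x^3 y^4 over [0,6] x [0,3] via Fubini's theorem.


By Fubini's theorem, the double integral factors as a product of single integrals:
Step 1: integral_0^6 x^3 dx = [x^4/4] from 0 to 6
     = 6^4/4 = 324
Step 2: integral_0^3 y^4 dy = [y^5/5] from 0 to 3
     = 3^5/5 = 48.6
Step 3: Double integral = 324 * 48.6 = 15746.4


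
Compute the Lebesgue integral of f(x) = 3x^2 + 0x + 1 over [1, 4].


The Lebesgue integral of a Riemann-integrable function agrees with the Riemann integral.
Antiderivative F(x) = (3/3)x^3 + (0/2)x^2 + 1x
F(4) = (3/3)*4^3 + (0/2)*4^2 + 1*4
     = (3/3)*64 + (0/2)*16 + 1*4
     = 64 + 0.0 + 4
     = 68
F(1) = 2
Integral = F(4) - F(1) = 68 - 2 = 66


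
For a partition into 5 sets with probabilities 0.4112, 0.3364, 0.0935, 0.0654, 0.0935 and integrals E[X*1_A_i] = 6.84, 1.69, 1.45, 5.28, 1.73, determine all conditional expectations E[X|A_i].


For each cell A_i: E[X|A_i] = E[X*1_A_i] / P(A_i)
Step 1: E[X|A_1] = 6.84 / 0.4112 = 16.634241
Step 2: E[X|A_2] = 1.69 / 0.3364 = 5.023781
Step 3: E[X|A_3] = 1.45 / 0.0935 = 15.508021
Step 4: E[X|A_4] = 5.28 / 0.0654 = 80.733945
Step 5: E[X|A_5] = 1.73 / 0.0935 = 18.502674
Verification: E[X] = sum E[X*1_A_i] = 6.84 + 1.69 + 1.45 + 5.28 + 1.73 = 16.99


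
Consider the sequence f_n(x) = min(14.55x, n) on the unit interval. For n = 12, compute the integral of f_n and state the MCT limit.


f(x) = 14.55x on [0,1]; f_n(x) = min(14.55x, n). At n = 12:
Step 1: f(x) reaches 12 at x = 12/14.55 = 0.824742
Step 2: integral(f_12) = integral(14.55x, 0, 0.824742) + integral(12, 0.824742, 1)
       = 14.55*0.824742^2/2 + 12*(1 - 0.824742)
       = 4.948454 + 2.103093
       = 7.051546
Step 3: As n -> infinity, f_n increases to f, so by MCT integral(f_n) -> integral(f) = 14.55/2 = 7.275.
Convergence: integral(f_12) = 7.051546 -> 7.275 as n -> infinity


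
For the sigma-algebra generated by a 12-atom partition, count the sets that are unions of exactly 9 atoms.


Each element of F is a union of some subset of the 12 atoms.
Elements that are unions of exactly 9 atoms correspond to 9-element subsets of the 12 atoms.
Count = C(12, 9) = 12! / (9! * 3!) = 220.


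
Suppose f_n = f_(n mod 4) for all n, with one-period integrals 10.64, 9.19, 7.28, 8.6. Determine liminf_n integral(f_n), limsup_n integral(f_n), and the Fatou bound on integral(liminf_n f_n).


The sequence (integral(f_n)) is periodic with period 4, repeating the values 10.64, 9.19, 7.28, 8.6 indefinitely.
Step 1: For a periodic sequence, every tail (a_m, a_(m+1), ...) contains all 4 period values infinitely often.
Step 2: Hence inf of every tail = min of the period values = min(10.64, 9.19, 7.28, 8.6) = 7.28.
        liminf_n integral(f_n) = sup over m of (inf of tail from m) = 7.28.
Step 3: Similarly sup of every tail = max of the period values = 10.64.
        limsup_n integral(f_n) = 10.64.
Step 4: Fatou's lemma: integral(liminf_n f_n) <= liminf_n integral(f_n) = 7.28.
        So the integral of the pointwise liminf is at most 7.28.


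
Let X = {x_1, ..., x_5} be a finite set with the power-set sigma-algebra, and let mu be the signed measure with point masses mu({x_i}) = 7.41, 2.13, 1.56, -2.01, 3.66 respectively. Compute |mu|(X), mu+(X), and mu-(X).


Step 1: Every measurable set is a union of atoms (the cells / points), so a Hahn decomposition is
  obtained by grouping atoms by sign: P = union of atoms with mu > 0, N = union of the remaining atoms.
  Atoms in P (indices): 1, 2, 3, 5;  atoms in N (indices): 4
  Positive values: 7.41, 2.13, 1.56, 3.66
  Negative values: -2.01
Step 2: mu+(X) = mu(P) = sum of positive atom values = 14.76
Step 3: mu-(X) = -mu(N) = sum of |negative atom values| = 2.01
Step 4: |mu|(X) = mu+(X) + mu-(X) = 14.76 + 2.01 = 16.77


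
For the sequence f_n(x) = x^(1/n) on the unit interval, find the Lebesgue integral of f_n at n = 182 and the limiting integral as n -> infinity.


At n = 182: f_182(x) = x^(1/182).
Step 1: integral(x^(1/182), 0, 1) = [x^(1/182+1) / (1/182+1)] from 0 to 1
     = 1 / (1/182 + 1) = 1 / ((182+1)/182) = 182/(182+1)
     = 182/183 = 0.994536
Step 2: As n -> infinity, f_n(x) = x^(1/n) -> 1 for x in (0,1], and f_n is increasing in n.
By MCT, lim_n integral(f_n) = integral(lim_n f_n) = integral(1, 0, 1) = 1.
Step 3: Verify convergence: 182/183 = 0.994536 -> 1


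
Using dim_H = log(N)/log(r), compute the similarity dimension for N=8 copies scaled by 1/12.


For a self-similar set with N copies scaled by 1/r:
dim_H = log(N)/log(r) = log(8)/log(12)
= 2.079442/2.484907
= 0.836829


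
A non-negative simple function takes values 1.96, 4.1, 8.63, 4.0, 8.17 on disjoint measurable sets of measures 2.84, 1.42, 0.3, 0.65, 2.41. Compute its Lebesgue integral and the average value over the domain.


Step 1: Integral = sum(value_i * measure_i)
= 1.96*2.84 + 4.1*1.42 + 8.63*0.3 + 4.0*0.65 + 8.17*2.41
= 5.5664 + 5.822 + 2.589 + 2.6 + 19.6897
= 36.2671
Step 2: Total measure of domain = 2.84 + 1.42 + 0.3 + 0.65 + 2.41 = 7.62
Step 3: Average value = 36.2671 / 7.62 = 4.759462


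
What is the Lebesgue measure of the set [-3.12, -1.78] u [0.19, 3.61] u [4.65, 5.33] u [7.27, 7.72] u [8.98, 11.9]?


For pairwise disjoint intervals, m(union) = sum of lengths.
= (-1.78 - -3.12) + (3.61 - 0.19) + (5.33 - 4.65) + (7.72 - 7.27) + (11.9 - 8.98)
= 1.34 + 3.42 + 0.68 + 0.45 + 2.92
= 8.81


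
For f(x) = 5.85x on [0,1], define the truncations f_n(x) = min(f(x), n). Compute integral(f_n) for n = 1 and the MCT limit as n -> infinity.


f(x) = 5.85x on [0,1]; f_n(x) = min(5.85x, n). At n = 1:
Step 1: f(x) reaches 1 at x = 1/5.85 = 0.17094
Step 2: integral(f_1) = integral(5.85x, 0, 0.17094) + integral(1, 0.17094, 1)
       = 5.85*0.17094^2/2 + 1*(1 - 0.17094)
       = 0.08547 + 0.82906
       = 0.91453
Step 3: As n -> infinity, f_n increases to f, so by MCT integral(f_n) -> integral(f) = 5.85/2 = 2.925.
Convergence: integral(f_1) = 0.91453 -> 2.925 as n -> infinity


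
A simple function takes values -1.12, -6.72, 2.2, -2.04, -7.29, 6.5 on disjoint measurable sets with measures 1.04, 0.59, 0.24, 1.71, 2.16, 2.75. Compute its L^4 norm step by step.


Step 1: Compute |f_i|^4 for each value:
  |-1.12|^4 = 1.573519
  |-6.72|^4 = 2039.281091
  |2.2|^4 = 23.4256
  |-2.04|^4 = 17.318915
  |-7.29|^4 = 2824.295365
  |6.5|^4 = 1785.0625
Step 2: Multiply by measures and sum:
  1.573519 * 1.04 = 1.63646
  2039.281091 * 0.59 = 1203.175843
  23.4256 * 0.24 = 5.622144
  17.318915 * 1.71 = 29.615344
  2824.295365 * 2.16 = 6100.477988
  1785.0625 * 2.75 = 4908.921875
Sum = 1.63646 + 1203.175843 + 5.622144 + 29.615344 + 6100.477988 + 4908.921875 = 12249.449654
Step 3: Take the p-th root:
||f||_4 = (12249.449654)^(1/4) = 10.520325


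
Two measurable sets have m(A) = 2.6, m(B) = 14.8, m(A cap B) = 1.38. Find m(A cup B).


By inclusion-exclusion: m(A u B) = m(A) + m(B) - m(A n B)
= 2.6 + 14.8 - 1.38
= 16.02


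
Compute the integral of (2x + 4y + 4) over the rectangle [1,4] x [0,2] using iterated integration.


By Fubini, integrate in x first, then y.
Step 1: Fix y, integrate over x in [1,4]:
  integral(2x + 4y + 4, x=1..4)
  = 2*(4^2 - 1^2)/2 + (4y + 4)*(4 - 1)
  = 15 + (4y + 4)*3
  = 15 + 12y + 12
  = 27 + 12y
Step 2: Integrate over y in [0,2]:
  integral(27 + 12y, y=0..2)
  = 27*2 + 12*(2^2 - 0^2)/2
  = 54 + 24
  = 78


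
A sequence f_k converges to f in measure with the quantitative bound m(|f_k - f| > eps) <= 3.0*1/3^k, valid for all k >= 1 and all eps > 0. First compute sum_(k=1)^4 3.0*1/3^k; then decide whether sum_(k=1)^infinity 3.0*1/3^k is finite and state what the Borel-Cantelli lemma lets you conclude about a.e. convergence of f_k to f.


Step 1: List the terms 3.0*1/3^k for k = 1 to 4:
  k=1: 1
  k=2: 0.333333
  k=3: 0.111111
  k=4: 0.037037
Step 2: Partial sum = 1 + 0.333333 + 0.111111 + 0.037037
     = 1.481481
Step 3: The full series sum_(k>=1) 3.0*1/3^k converges (geometric series with ratio 1/3 < 1; a constant multiple of a convergent series converges).
Step 4: Fix eps > 0. Since sum_k m(|f_k - f| > eps) < infinity, the Borel-Cantelli lemma gives
        m(limsup_k {|f_k - f| > eps}) = 0, i.e. for a.e. x, |f_k(x) - f(x)| <= eps for all large k.
        Applying this with eps = 1/j for j = 1, 2, ... and intersecting the countably many full-measure sets,
        for a.e. x we get limsup_k |f_k(x) - f(x)| <= 1/j for every j, hence f_k -> f almost everywhere.
Conclusion: series converges; Borel-Cantelli yields f_k -> f a.e.


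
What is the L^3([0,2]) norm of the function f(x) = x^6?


Step 1: ||f||_3 = (integral_0^2 |x^6|^3 dx)^(1/3)
     = (integral_0^2 x^18 dx)^(1/3)
Step 2: integral_0^2 x^18 dx = [x^19/(19)] from 0 to 2 = 2^19/19
     = 524288/19 = 27594.105263
Step 3: ||f||_3 = (27594.105263)^(1/3) = 30.218445


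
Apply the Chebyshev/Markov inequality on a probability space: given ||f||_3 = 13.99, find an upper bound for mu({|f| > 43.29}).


Chebyshev/Markov inequality: mu(|f| > eps) <= (||f||_p / eps)^p
Step 1: ||f||_3 / eps = 13.99 / 43.29 = 0.323169
Step 2: Raise to power p = 3:
  (0.323169)^3 = 0.033751
Step 3: Therefore mu(|f| > 43.29) <= 0.033751


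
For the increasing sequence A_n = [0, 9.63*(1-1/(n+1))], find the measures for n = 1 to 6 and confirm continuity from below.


By continuity of measure from below: if A_n increases to A, then m(A_n) -> m(A).
Here A = [0, 9.63], so m(A) = 9.63
Step 1: a_1 = 9.63*(1 - 1/2) = 4.815, m(A_1) = 4.815
Step 2: a_2 = 9.63*(1 - 1/3) = 6.42, m(A_2) = 6.42
Step 3: a_3 = 9.63*(1 - 1/4) = 7.2225, m(A_3) = 7.2225
Step 4: a_4 = 9.63*(1 - 1/5) = 7.704, m(A_4) = 7.704
Step 5: a_5 = 9.63*(1 - 1/6) = 8.025, m(A_5) = 8.025
Step 6: a_6 = 9.63*(1 - 1/7) = 8.2543, m(A_6) = 8.2543
Limit: m(A_n) -> m([0,9.63]) = 9.63


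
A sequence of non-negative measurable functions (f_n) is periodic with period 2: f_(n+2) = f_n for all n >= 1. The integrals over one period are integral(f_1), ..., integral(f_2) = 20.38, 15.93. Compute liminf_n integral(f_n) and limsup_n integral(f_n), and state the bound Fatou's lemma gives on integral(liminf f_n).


The sequence (integral(f_n)) is periodic with period 2, repeating the values 20.38, 15.93 indefinitely.
Step 1: For a periodic sequence, every tail (a_m, a_(m+1), ...) contains all 2 period values infinitely often.
Step 2: Hence inf of every tail = min of the period values = min(20.38, 15.93) = 15.93.
        liminf_n integral(f_n) = sup over m of (inf of tail from m) = 15.93.
Step 3: Similarly sup of every tail = max of the period values = 20.38.
        limsup_n integral(f_n) = 20.38.
Step 4: Fatou's lemma: integral(liminf_n f_n) <= liminf_n integral(f_n) = 15.93.
        So the integral of the pointwise liminf is at most 15.93.


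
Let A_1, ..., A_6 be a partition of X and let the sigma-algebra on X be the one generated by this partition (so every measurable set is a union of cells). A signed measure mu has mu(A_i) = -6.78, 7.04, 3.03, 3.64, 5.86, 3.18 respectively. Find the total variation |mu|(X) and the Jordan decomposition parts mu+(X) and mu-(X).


Step 1: Every measurable set is a union of atoms (the cells / points), so a Hahn decomposition is
  obtained by grouping atoms by sign: P = union of atoms with mu > 0, N = union of the remaining atoms.
  Atoms in P (indices): 2, 3, 4, 5, 6;  atoms in N (indices): 1
  Positive values: 7.04, 3.03, 3.64, 5.86, 3.18
  Negative values: -6.78
Step 2: mu+(X) = mu(P) = sum of positive atom values = 22.75
Step 3: mu-(X) = -mu(N) = sum of |negative atom values| = 6.78
Step 4: |mu|(X) = mu+(X) + mu-(X) = 22.75 + 6.78 = 29.53


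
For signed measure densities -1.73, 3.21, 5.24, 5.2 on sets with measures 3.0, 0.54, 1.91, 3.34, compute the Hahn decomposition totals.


Step 1: Compute signed measure on each set:
  Set 1: -1.73 * 3.0 = -5.19
  Set 2: 3.21 * 0.54 = 1.7334
  Set 3: 5.24 * 1.91 = 10.0084
  Set 4: 5.2 * 3.34 = 17.368
Step 2: Total signed measure = (-5.19) + (1.7334) + (10.0084) + (17.368)
     = 23.9198
Step 3: Positive part mu+(X) = sum of positive contributions = 29.1098
Step 4: Negative part mu-(X) = |sum of negative contributions| = 5.19


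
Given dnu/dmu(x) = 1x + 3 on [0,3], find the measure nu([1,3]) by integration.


nu(A) = integral_A (dnu/dmu) dmu = integral_1^3 (1x + 3) dx
Step 1: Antiderivative F(x) = (1/2)x^2 + 3x
Step 2: F(3) = (1/2)*3^2 + 3*3 = 4.5 + 9 = 13.5
Step 3: F(1) = (1/2)*1^2 + 3*1 = 0.5 + 3 = 3.5
Step 4: nu([1,3]) = F(3) - F(1) = 13.5 - 3.5 = 10


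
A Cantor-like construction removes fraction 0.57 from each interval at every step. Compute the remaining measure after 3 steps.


Step 1: At each step, fraction remaining = 1 - 0.57 = 0.43
Step 2: After 3 steps, measure = (0.43)^3
Step 3: Computing the power step by step:
  After step 1: 0.43
  After step 2: 0.1849
  After step 3: 0.079507
Result = 0.079507


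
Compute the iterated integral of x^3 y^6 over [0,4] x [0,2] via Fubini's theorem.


By Fubini's theorem, the double integral factors as a product of single integrals:
Step 1: integral_0^4 x^3 dx = [x^4/4] from 0 to 4
     = 4^4/4 = 64
Step 2: integral_0^2 y^6 dy = [y^7/7] from 0 to 2
     = 2^7/7 = 18.285714
Step 3: Double integral = 64 * 18.285714 = 1170.285714


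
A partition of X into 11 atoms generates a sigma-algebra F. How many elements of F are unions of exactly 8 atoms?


Each element of F is a union of some subset of the 11 atoms.
Elements that are unions of exactly 8 atoms correspond to 8-element subsets of the 11 atoms.
Count = C(11, 8) = 11! / (8! * 3!) = 165.


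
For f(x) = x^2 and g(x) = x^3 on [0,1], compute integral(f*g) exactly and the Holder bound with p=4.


Step 1: Exact integral of f*g = integral(x^5, 0, 1) = 1/6
     = 0.166667
Step 2: Holder bound with p=4, q=1.333333:
  ||f||_p = (integral x^8 dx)^(1/4) = (1/9)^(1/4) = 0.57735
  ||g||_q = (integral x^4 dx)^(1/1.333333) = (1/5)^(1/1.333333) = 0.29907
Step 3: Holder bound = ||f||_p * ||g||_q = 0.57735 * 0.29907 = 0.172668
Verification: 0.166667 <= 0.172668 (Holder holds)


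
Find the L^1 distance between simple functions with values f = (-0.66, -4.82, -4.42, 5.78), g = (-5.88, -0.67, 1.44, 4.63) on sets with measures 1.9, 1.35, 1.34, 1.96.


Step 1: Compute differences f_i - g_i:
  -0.66 - -5.88 = 5.22
  -4.82 - -0.67 = -4.15
  -4.42 - 1.44 = -5.86
  5.78 - 4.63 = 1.15
Step 2: Compute |diff|^1 * measure for each set:
  |5.22|^1 * 1.9 = 5.22 * 1.9 = 9.918
  |-4.15|^1 * 1.35 = 4.15 * 1.35 = 5.6025
  |-5.86|^1 * 1.34 = 5.86 * 1.34 = 7.8524
  |1.15|^1 * 1.96 = 1.15 * 1.96 = 2.254
Step 3: Sum = 25.6269
Step 4: ||f-g||_1 = (25.6269)^(1/1) = 25.6269


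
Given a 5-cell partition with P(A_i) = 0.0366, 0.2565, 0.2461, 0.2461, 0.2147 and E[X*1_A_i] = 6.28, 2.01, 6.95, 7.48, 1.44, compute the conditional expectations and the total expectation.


For each cell A_i: E[X|A_i] = E[X*1_A_i] / P(A_i)
Step 1: E[X|A_1] = 6.28 / 0.0366 = 171.584699
Step 2: E[X|A_2] = 2.01 / 0.2565 = 7.836257
Step 3: E[X|A_3] = 6.95 / 0.2461 = 28.240553
Step 4: E[X|A_4] = 7.48 / 0.2461 = 30.394149
Step 5: E[X|A_5] = 1.44 / 0.2147 = 6.707033
Verification: E[X] = sum E[X*1_A_i] = 6.28 + 2.01 + 6.95 + 7.48 + 1.44 = 24.16


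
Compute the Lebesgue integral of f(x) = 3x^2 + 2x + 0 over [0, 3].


The Lebesgue integral of a Riemann-integrable function agrees with the Riemann integral.
Antiderivative F(x) = (3/3)x^3 + (2/2)x^2 + 0x
F(3) = (3/3)*3^3 + (2/2)*3^2 + 0*3
     = (3/3)*27 + (2/2)*9 + 0*3
     = 27 + 9 + 0
     = 36
F(0) = 0.0
Integral = F(3) - F(0) = 36 - 0.0 = 36


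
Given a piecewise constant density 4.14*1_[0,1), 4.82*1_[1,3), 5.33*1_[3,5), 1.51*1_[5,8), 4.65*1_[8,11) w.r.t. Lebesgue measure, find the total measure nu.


Integrate each piece of the Radon-Nikodym derivative:
Step 1: integral_0^1 4.14 dx = 4.14*(1-0) = 4.14*1 = 4.14
Step 2: integral_1^3 4.82 dx = 4.82*(3-1) = 4.82*2 = 9.64
Step 3: integral_3^5 5.33 dx = 5.33*(5-3) = 5.33*2 = 10.66
Step 4: integral_5^8 1.51 dx = 1.51*(8-5) = 1.51*3 = 4.53
Step 5: integral_8^11 4.65 dx = 4.65*(11-8) = 4.65*3 = 13.95
Total: 4.14 + 9.64 + 10.66 + 4.53 + 13.95 = 42.92


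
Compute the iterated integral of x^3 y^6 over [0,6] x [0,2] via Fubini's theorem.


By Fubini's theorem, the double integral factors as a product of single integrals:
Step 1: integral_0^6 x^3 dx = [x^4/4] from 0 to 6
     = 6^4/4 = 324
Step 2: integral_0^2 y^6 dy = [y^7/7] from 0 to 2
     = 2^7/7 = 18.285714
Step 3: Double integral = 324 * 18.285714 = 5924.571429


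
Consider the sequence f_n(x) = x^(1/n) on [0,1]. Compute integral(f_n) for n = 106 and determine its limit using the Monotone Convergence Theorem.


At n = 106: f_106(x) = x^(1/106).
Step 1: integral(x^(1/106), 0, 1) = [x^(1/106+1) / (1/106+1)] from 0 to 1
     = 1 / (1/106 + 1) = 1 / ((106+1)/106) = 106/(106+1)
     = 106/107 = 0.990654
Step 2: As n -> infinity, f_n(x) = x^(1/n) -> 1 for x in (0,1], and f_n is increasing in n.
By MCT, lim_n integral(f_n) = integral(lim_n f_n) = integral(1, 0, 1) = 1.
Step 3: Verify convergence: 106/107 = 0.990654 -> 1


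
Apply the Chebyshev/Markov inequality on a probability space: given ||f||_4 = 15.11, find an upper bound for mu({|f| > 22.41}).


Chebyshev/Markov inequality: mu(|f| > eps) <= (||f||_p / eps)^p
Step 1: ||f||_4 / eps = 15.11 / 22.41 = 0.674253
Step 2: Raise to power p = 4:
  (0.674253)^4 = 0.206676
Step 3: Therefore mu(|f| > 22.41) <= 0.206676


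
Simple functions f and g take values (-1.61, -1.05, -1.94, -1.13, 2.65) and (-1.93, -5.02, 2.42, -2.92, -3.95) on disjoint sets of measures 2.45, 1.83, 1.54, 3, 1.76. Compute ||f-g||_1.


Step 1: Compute differences f_i - g_i:
  -1.61 - -1.93 = 0.32
  -1.05 - -5.02 = 3.97
  -1.94 - 2.42 = -4.36
  -1.13 - -2.92 = 1.79
  2.65 - -3.95 = 6.6
Step 2: Compute |diff|^1 * measure for each set:
  |0.32|^1 * 2.45 = 0.32 * 2.45 = 0.784
  |3.97|^1 * 1.83 = 3.97 * 1.83 = 7.2651
  |-4.36|^1 * 1.54 = 4.36 * 1.54 = 6.7144
  |1.79|^1 * 3 = 1.79 * 3 = 5.37
  |6.6|^1 * 1.76 = 6.6 * 1.76 = 11.616
Step 3: Sum = 31.7495
Step 4: ||f-g||_1 = (31.7495)^(1/1) = 31.7495


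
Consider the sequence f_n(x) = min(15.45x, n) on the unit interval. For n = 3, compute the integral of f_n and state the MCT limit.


f(x) = 15.45x on [0,1]; f_n(x) = min(15.45x, n). At n = 3:
Step 1: f(x) reaches 3 at x = 3/15.45 = 0.194175
Step 2: integral(f_3) = integral(15.45x, 0, 0.194175) + integral(3, 0.194175, 1)
       = 15.45*0.194175^2/2 + 3*(1 - 0.194175)
       = 0.291262 + 2.417476
       = 2.708738
Step 3: As n -> infinity, f_n increases to f, so by MCT integral(f_n) -> integral(f) = 15.45/2 = 7.725.
Convergence: integral(f_3) = 2.708738 -> 7.725 as n -> infinity


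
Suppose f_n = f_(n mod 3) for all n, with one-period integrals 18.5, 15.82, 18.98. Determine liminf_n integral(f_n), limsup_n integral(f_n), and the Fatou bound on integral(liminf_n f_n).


The sequence (integral(f_n)) is periodic with period 3, repeating the values 18.5, 15.82, 18.98 indefinitely.
Step 1: For a periodic sequence, every tail (a_m, a_(m+1), ...) contains all 3 period values infinitely often.
Step 2: Hence inf of every tail = min of the period values = min(18.5, 15.82, 18.98) = 15.82.
        liminf_n integral(f_n) = sup over m of (inf of tail from m) = 15.82.
Step 3: Similarly sup of every tail = max of the period values = 18.98.
        limsup_n integral(f_n) = 18.98.
Step 4: Fatou's lemma: integral(liminf_n f_n) <= liminf_n integral(f_n) = 15.82.
        So the integral of the pointwise liminf is at most 15.82.


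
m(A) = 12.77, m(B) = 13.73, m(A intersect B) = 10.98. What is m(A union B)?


By inclusion-exclusion: m(A u B) = m(A) + m(B) - m(A n B)
= 12.77 + 13.73 - 10.98
= 15.52


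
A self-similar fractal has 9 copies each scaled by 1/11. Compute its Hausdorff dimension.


For a self-similar set with N copies scaled by 1/r:
dim_H = log(N)/log(r) = log(9)/log(11)
= 2.197225/2.397895
= 0.916314


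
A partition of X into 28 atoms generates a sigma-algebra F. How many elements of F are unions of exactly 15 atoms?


Each element of F is a union of some subset of the 28 atoms.
Elements that are unions of exactly 15 atoms correspond to 15-element subsets of the 28 atoms.
Count = C(28, 15) = 28! / (15! * 13!) = 37442160.


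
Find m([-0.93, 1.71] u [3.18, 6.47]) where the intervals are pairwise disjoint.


For pairwise disjoint intervals, m(union) = sum of lengths.
= (1.71 - -0.93) + (6.47 - 3.18)
= 2.64 + 3.29
= 5.93


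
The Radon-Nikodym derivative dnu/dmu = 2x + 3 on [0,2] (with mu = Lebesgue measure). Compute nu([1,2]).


nu(A) = integral_A (dnu/dmu) dmu = integral_1^2 (2x + 3) dx
Step 1: Antiderivative F(x) = (2/2)x^2 + 3x
Step 2: F(2) = (2/2)*2^2 + 3*2 = 4 + 6 = 10
Step 3: F(1) = (2/2)*1^2 + 3*1 = 1 + 3 = 4
Step 4: nu([1,2]) = F(2) - F(1) = 10 - 4 = 6


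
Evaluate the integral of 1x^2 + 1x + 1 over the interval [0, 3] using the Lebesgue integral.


The Lebesgue integral of a Riemann-integrable function agrees with the Riemann integral.
Antiderivative F(x) = (1/3)x^3 + (1/2)x^2 + 1x
F(3) = (1/3)*3^3 + (1/2)*3^2 + 1*3
     = (1/3)*27 + (1/2)*9 + 1*3
     = 9 + 4.5 + 3
     = 16.5
F(0) = 0.0
Integral = F(3) - F(0) = 16.5 - 0.0 = 16.5


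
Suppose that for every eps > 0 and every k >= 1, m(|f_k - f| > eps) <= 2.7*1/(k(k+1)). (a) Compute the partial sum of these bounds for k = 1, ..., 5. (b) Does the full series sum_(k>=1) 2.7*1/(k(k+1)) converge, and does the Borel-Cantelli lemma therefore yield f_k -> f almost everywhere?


Step 1: List the terms 2.7*1/(k(k+1)) for k = 1 to 5:
  k=1: 1.35
  k=2: 0.45
  k=3: 0.225
  k=4: 0.135
  k=5: 0.09
Step 2: Partial sum = 1.35 + 0.45 + 0.225 + 0.135 + 0.09
     = 2.25
Step 3: The full series sum_(k>=1) 2.7*1/(k(k+1)) converges (telescoping series sum 1/(k(k+1)) = 1; a constant multiple of a convergent series converges).
Step 4: Fix eps > 0. Since sum_k m(|f_k - f| > eps) < infinity, the Borel-Cantelli lemma gives
        m(limsup_k {|f_k - f| > eps}) = 0, i.e. for a.e. x, |f_k(x) - f(x)| <= eps for all large k.
        Applying this with eps = 1/j for j = 1, 2, ... and intersecting the countably many full-measure sets,
        for a.e. x we get limsup_k |f_k(x) - f(x)| <= 1/j for every j, hence f_k -> f almost everywhere.
Conclusion: series converges; Borel-Cantelli yields f_k -> f a.e.


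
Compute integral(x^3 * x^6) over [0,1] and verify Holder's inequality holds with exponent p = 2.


Step 1: Exact integral of f*g = integral(x^9, 0, 1) = 1/10
     = 0.1
Step 2: Holder bound with p=2, q=2:
  ||f||_p = (integral x^6 dx)^(1/2) = (1/7)^(1/2) = 0.377964
  ||g||_q = (integral x^12 dx)^(1/2) = (1/13)^(1/2) = 0.27735
Step 3: Holder bound = ||f||_p * ||g||_q = 0.377964 * 0.27735 = 0.104828
Verification: 0.1 <= 0.104828 (Holder holds)


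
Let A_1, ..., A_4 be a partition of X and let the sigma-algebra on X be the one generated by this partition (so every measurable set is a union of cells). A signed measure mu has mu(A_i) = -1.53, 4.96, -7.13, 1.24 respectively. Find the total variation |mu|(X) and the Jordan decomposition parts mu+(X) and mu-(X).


Step 1: Every measurable set is a union of atoms (the cells / points), so a Hahn decomposition is
  obtained by grouping atoms by sign: P = union of atoms with mu > 0, N = union of the remaining atoms.
  Atoms in P (indices): 2, 4;  atoms in N (indices): 1, 3
  Positive values: 4.96, 1.24
  Negative values: -1.53, -7.13
Step 2: mu+(X) = mu(P) = sum of positive atom values = 6.2
Step 3: mu-(X) = -mu(N) = sum of |negative atom values| = 8.66
Step 4: |mu|(X) = mu+(X) + mu-(X) = 6.2 + 8.66 = 14.86


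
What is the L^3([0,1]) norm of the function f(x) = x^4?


Step 1: ||f||_3 = (integral_0^1 |x^4|^3 dx)^(1/3)
     = (integral_0^1 x^12 dx)^(1/3)
Step 2: integral_0^1 x^12 dx = [x^13/(13)] from 0 to 1 = 1^13/13
     = 1/13 = 0.076923
Step 3: ||f||_3 = (0.076923)^(1/3) = 0.42529


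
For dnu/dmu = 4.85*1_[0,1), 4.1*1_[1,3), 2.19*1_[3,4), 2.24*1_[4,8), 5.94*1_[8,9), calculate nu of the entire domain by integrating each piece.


Integrate each piece of the Radon-Nikodym derivative:
Step 1: integral_0^1 4.85 dx = 4.85*(1-0) = 4.85*1 = 4.85
Step 2: integral_1^3 4.1 dx = 4.1*(3-1) = 4.1*2 = 8.2
Step 3: integral_3^4 2.19 dx = 2.19*(4-3) = 2.19*1 = 2.19
Step 4: integral_4^8 2.24 dx = 2.24*(8-4) = 2.24*4 = 8.96
Step 5: integral_8^9 5.94 dx = 5.94*(9-8) = 5.94*1 = 5.94
Total: 4.85 + 8.2 + 2.19 + 8.96 + 5.94 = 30.14


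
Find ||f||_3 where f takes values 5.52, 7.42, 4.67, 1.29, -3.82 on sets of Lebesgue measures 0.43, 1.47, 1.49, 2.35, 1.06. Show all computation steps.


Step 1: Compute |f_i|^3 for each value:
  |5.52|^3 = 168.196608
  |7.42|^3 = 408.518488
  |4.67|^3 = 101.847563
  |1.29|^3 = 2.146689
  |-3.82|^3 = 55.742968
Step 2: Multiply by measures and sum:
  168.196608 * 0.43 = 72.324541
  408.518488 * 1.47 = 600.522177
  101.847563 * 1.49 = 151.752869
  2.146689 * 2.35 = 5.044719
  55.742968 * 1.06 = 59.087546
Sum = 72.324541 + 600.522177 + 151.752869 + 5.044719 + 59.087546 = 888.731853
Step 3: Take the p-th root:
||f||_3 = (888.731853)^(1/3) = 9.614431


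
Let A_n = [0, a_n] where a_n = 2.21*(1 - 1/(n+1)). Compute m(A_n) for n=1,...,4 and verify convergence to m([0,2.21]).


By continuity of measure from below: if A_n increases to A, then m(A_n) -> m(A).
Here A = [0, 2.21], so m(A) = 2.21
Step 1: a_1 = 2.21*(1 - 1/2) = 1.105, m(A_1) = 1.105
Step 2: a_2 = 2.21*(1 - 1/3) = 1.4733, m(A_2) = 1.4733
Step 3: a_3 = 2.21*(1 - 1/4) = 1.6575, m(A_3) = 1.6575
Step 4: a_4 = 2.21*(1 - 1/5) = 1.768, m(A_4) = 1.768
Limit: m(A_n) -> m([0,2.21]) = 2.21


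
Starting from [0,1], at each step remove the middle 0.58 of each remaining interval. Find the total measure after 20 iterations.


Step 1: At each step, fraction remaining = 1 - 0.58 = 0.42
Step 2: After 20 steps, measure = (0.42)^20
Result = 2.917332e-08


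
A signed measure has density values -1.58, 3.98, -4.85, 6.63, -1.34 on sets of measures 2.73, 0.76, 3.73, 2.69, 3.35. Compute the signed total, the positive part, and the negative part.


Step 1: Compute signed measure on each set:
  Set 1: -1.58 * 2.73 = -4.3134
  Set 2: 3.98 * 0.76 = 3.0248
  Set 3: -4.85 * 3.73 = -18.0905
  Set 4: 6.63 * 2.69 = 17.8347
  Set 5: -1.34 * 3.35 = -4.489
Step 2: Total signed measure = (-4.3134) + (3.0248) + (-18.0905) + (17.8347) + (-4.489)
     = -6.0334
Step 3: Positive part mu+(X) = sum of positive contributions = 20.8595
Step 4: Negative part mu-(X) = |sum of negative contributions| = 26.8929


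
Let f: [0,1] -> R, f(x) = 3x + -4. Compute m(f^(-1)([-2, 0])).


f^(-1)([-2, 0]) = {x : -2 <= 3x + -4 <= 0}
Solving: (-2 - -4)/3 <= x <= (0 - -4)/3
= [0.666667, 1.333333]
Intersecting with [0,1]: [0.666667, 1]
Measure = 1 - 0.666667 = 0.333333


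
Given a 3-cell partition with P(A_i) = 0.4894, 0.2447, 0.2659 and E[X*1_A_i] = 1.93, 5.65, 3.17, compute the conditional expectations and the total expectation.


For each cell A_i: E[X|A_i] = E[X*1_A_i] / P(A_i)
Step 1: E[X|A_1] = 1.93 / 0.4894 = 3.943604
Step 2: E[X|A_2] = 5.65 / 0.2447 = 23.089497
Step 3: E[X|A_3] = 3.17 / 0.2659 = 11.921775
Verification: E[X] = sum E[X*1_A_i] = 1.93 + 5.65 + 3.17 = 10.75


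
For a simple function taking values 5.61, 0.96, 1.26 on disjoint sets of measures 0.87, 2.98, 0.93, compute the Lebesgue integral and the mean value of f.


Step 1: Integral = sum(value_i * measure_i)
= 5.61*0.87 + 0.96*2.98 + 1.26*0.93
= 4.8807 + 2.8608 + 1.1718
= 8.9133
Step 2: Total measure of domain = 0.87 + 2.98 + 0.93 = 4.78
Step 3: Average value = 8.9133 / 4.78 = 1.864707


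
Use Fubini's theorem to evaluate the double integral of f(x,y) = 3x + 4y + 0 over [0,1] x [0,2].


By Fubini, integrate in x first, then y.
Step 1: Fix y, integrate over x in [0,1]:
  integral(3x + 4y + 0, x=0..1)
  = 3*(1^2 - 0^2)/2 + (4y + 0)*(1 - 0)
  = 1.5 + (4y + 0)*1
  = 1.5 + 4y + 0
  = 1.5 + 4y
Step 2: Integrate over y in [0,2]:
  integral(1.5 + 4y, y=0..2)
  = 1.5*2 + 4*(2^2 - 0^2)/2
  = 3 + 8
  = 11


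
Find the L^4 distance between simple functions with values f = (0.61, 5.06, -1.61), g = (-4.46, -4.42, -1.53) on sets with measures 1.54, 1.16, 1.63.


Step 1: Compute differences f_i - g_i:
  0.61 - -4.46 = 5.07
  5.06 - -4.42 = 9.48
  -1.61 - -1.53 = -0.08
Step 2: Compute |diff|^4 * measure for each set:
  |5.07|^4 * 1.54 = 660.741884 * 1.54 = 1017.542501
  |9.48|^4 * 1.16 = 8076.688796 * 1.16 = 9368.959004
  |-0.08|^4 * 1.63 = 4.096000e-05 * 1.63 = 6.676480e-05
Step 3: Sum = 10386.501572
Step 4: ||f-g||_4 = (10386.501572)^(1/4) = 10.095256


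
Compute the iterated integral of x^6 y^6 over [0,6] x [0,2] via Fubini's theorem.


By Fubini's theorem, the double integral factors as a product of single integrals:
Step 1: integral_0^6 x^6 dx = [x^7/7] from 0 to 6
     = 6^7/7 = 39990.857143
Step 2: integral_0^2 y^6 dy = [y^7/7] from 0 to 2
     = 2^7/7 = 18.285714
Step 3: Double integral = 39990.857143 * 18.285714 = 731261.387755


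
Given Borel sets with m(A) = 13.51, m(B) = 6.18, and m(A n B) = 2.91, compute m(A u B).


By inclusion-exclusion: m(A u B) = m(A) + m(B) - m(A n B)
= 13.51 + 6.18 - 2.91
= 16.78


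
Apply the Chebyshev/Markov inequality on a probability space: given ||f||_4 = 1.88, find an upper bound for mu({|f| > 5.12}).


Chebyshev/Markov inequality: mu(|f| > eps) <= (||f||_p / eps)^p
Step 1: ||f||_4 / eps = 1.88 / 5.12 = 0.367187
Step 2: Raise to power p = 4:
  (0.367187)^4 = 0.018178
Step 3: Therefore mu(|f| > 5.12) <= 0.018178


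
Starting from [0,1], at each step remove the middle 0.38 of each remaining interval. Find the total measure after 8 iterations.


Step 1: At each step, fraction remaining = 1 - 0.38 = 0.62
Step 2: After 8 steps, measure = (0.62)^8
Result = 0.021834


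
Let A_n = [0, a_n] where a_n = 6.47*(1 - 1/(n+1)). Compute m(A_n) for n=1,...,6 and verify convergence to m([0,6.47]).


By continuity of measure from below: if A_n increases to A, then m(A_n) -> m(A).
Here A = [0, 6.47], so m(A) = 6.47
Step 1: a_1 = 6.47*(1 - 1/2) = 3.235, m(A_1) = 3.235
Step 2: a_2 = 6.47*(1 - 1/3) = 4.3133, m(A_2) = 4.3133
Step 3: a_3 = 6.47*(1 - 1/4) = 4.8525, m(A_3) = 4.8525
Step 4: a_4 = 6.47*(1 - 1/5) = 5.176, m(A_4) = 5.176
Step 5: a_5 = 6.47*(1 - 1/6) = 5.3917, m(A_5) = 5.3917
Step 6: a_6 = 6.47*(1 - 1/7) = 5.5457, m(A_6) = 5.5457
Limit: m(A_n) -> m([0,6.47]) = 6.47


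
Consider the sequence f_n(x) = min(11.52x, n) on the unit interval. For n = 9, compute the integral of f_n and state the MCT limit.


f(x) = 11.52x on [0,1]; f_n(x) = min(11.52x, n). At n = 9:
Step 1: f(x) reaches 9 at x = 9/11.52 = 0.78125
Step 2: integral(f_9) = integral(11.52x, 0, 0.78125) + integral(9, 0.78125, 1)
       = 11.52*0.78125^2/2 + 9*(1 - 0.78125)
       = 3.515625 + 1.96875
       = 5.484375
Step 3: As n -> infinity, f_n increases to f, so by MCT integral(f_n) -> integral(f) = 11.52/2 = 5.76.
Convergence: integral(f_9) = 5.484375 -> 5.76 as n -> infinity


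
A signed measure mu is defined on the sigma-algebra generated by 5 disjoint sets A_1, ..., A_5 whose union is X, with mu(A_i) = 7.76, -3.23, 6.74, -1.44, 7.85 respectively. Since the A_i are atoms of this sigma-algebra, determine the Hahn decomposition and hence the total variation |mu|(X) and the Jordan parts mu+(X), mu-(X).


Step 1: Every measurable set is a union of atoms (the cells / points), so a Hahn decomposition is
  obtained by grouping atoms by sign: P = union of atoms with mu > 0, N = union of the remaining atoms.
  Atoms in P (indices): 1, 3, 5;  atoms in N (indices): 2, 4
  Positive values: 7.76, 6.74, 7.85
  Negative values: -3.23, -1.44
Step 2: mu+(X) = mu(P) = sum of positive atom values = 22.35
Step 3: mu-(X) = -mu(N) = sum of |negative atom values| = 4.67
Step 4: |mu|(X) = mu+(X) + mu-(X) = 22.35 + 4.67 = 27.02


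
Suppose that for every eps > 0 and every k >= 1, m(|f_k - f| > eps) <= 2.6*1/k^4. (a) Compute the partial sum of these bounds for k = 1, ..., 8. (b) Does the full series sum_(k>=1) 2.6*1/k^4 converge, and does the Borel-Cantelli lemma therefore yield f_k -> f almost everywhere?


Step 1: List the terms 2.6*1/k^4 for k = 1 to 8:
  k=1: 2.6
  k=2: 0.1625
  k=3: 0.032099
  k=4: 0.010156
  k=5: 0.00416
  k=6: 0.002006
  k=7: 0.001083
  k=8: 6.347656e-04
Step 2: Partial sum = 2.6 + 0.1625 + 0.032099 + 0.010156 + 0.00416 + 0.002006 + 0.001083 + 6.347656e-04
     = 2.812639
Step 3: The full series sum_(k>=1) 2.6*1/k^4 converges (p-series with p = 4 > 1; a constant multiple of a convergent series converges).
Step 4: Fix eps > 0. Since sum_k m(|f_k - f| > eps) < infinity, the Borel-Cantelli lemma gives
        m(limsup_k {|f_k - f| > eps}) = 0, i.e. for a.e. x, |f_k(x) - f(x)| <= eps for all large k.
        Applying this with eps = 1/j for j = 1, 2, ... and intersecting the countably many full-measure sets,
        for a.e. x we get limsup_k |f_k(x) - f(x)| <= 1/j for every j, hence f_k -> f almost everywhere.
Conclusion: series converges; Borel-Cantelli yields f_k -> f a.e.


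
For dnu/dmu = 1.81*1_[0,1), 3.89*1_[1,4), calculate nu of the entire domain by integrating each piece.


Integrate each piece of the Radon-Nikodym derivative:
Step 1: integral_0^1 1.81 dx = 1.81*(1-0) = 1.81*1 = 1.81
Step 2: integral_1^4 3.89 dx = 3.89*(4-1) = 3.89*3 = 11.67
Total: 1.81 + 11.67 = 13.48


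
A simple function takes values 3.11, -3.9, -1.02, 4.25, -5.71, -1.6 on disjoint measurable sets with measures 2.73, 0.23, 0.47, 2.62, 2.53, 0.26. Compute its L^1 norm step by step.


Step 1: Compute |f_i|^1 for each value:
  |3.11|^1 = 3.11
  |-3.9|^1 = 3.9
  |-1.02|^1 = 1.02
  |4.25|^1 = 4.25
  |-5.71|^1 = 5.71
  |-1.6|^1 = 1.6
Step 2: Multiply by measures and sum:
  3.11 * 2.73 = 8.4903
  3.9 * 0.23 = 0.897
  1.02 * 0.47 = 0.4794
  4.25 * 2.62 = 11.135
  5.71 * 2.53 = 14.4463
  1.6 * 0.26 = 0.416
Sum = 8.4903 + 0.897 + 0.4794 + 11.135 + 14.4463 + 0.416 = 35.864
Step 3: Take the p-th root:
||f||_1 = (35.864)^(1/1) = 35.864


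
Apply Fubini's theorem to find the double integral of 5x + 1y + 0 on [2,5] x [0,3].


By Fubini, integrate in x first, then y.
Step 1: Fix y, integrate over x in [2,5]:
  integral(5x + 1y + 0, x=2..5)
  = 5*(5^2 - 2^2)/2 + (1y + 0)*(5 - 2)
  = 52.5 + (1y + 0)*3
  = 52.5 + 3y + 0
  = 52.5 + 3y
Step 2: Integrate over y in [0,3]:
  integral(52.5 + 3y, y=0..3)
  = 52.5*3 + 3*(3^2 - 0^2)/2
  = 157.5 + 13.5
  = 171


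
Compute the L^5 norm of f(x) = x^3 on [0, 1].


Step 1: ||f||_5 = (integral_0^1 |x^3|^5 dx)^(1/5)
     = (integral_0^1 x^15 dx)^(1/5)
Step 2: integral_0^1 x^15 dx = [x^16/(16)] from 0 to 1 = 1^16/16
     = 1/16 = 0.0625
Step 3: ||f||_5 = (0.0625)^(1/5) = 0.574349


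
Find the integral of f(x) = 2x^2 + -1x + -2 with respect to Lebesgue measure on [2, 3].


The Lebesgue integral of a Riemann-integrable function agrees with the Riemann integral.
Antiderivative F(x) = (2/3)x^3 + (-1/2)x^2 + -2x
F(3) = (2/3)*3^3 + (-1/2)*3^2 + -2*3
     = (2/3)*27 + (-1/2)*9 + -2*3
     = 18 + -4.5 + -6
     = 7.5
F(2) = -0.666667
Integral = F(3) - F(2) = 7.5 - -0.666667 = 8.166667


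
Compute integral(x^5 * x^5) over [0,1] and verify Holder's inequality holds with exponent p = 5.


Step 1: Exact integral of f*g = integral(x^10, 0, 1) = 1/11
     = 0.090909
Step 2: Holder bound with p=5, q=1.25:
  ||f||_p = (integral x^25 dx)^(1/5) = (1/26)^(1/5) = 0.521201
  ||g||_q = (integral x^6.25 dx)^(1/1.25) = (1/7.25)^(1/1.25) = 0.204989
Step 3: Holder bound = ||f||_p * ||g||_q = 0.521201 * 0.204989 = 0.10684
Verification: 0.090909 <= 0.10684 (Holder holds)


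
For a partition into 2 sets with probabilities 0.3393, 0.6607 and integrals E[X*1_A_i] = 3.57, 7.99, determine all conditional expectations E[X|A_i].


For each cell A_i: E[X|A_i] = E[X*1_A_i] / P(A_i)
Step 1: E[X|A_1] = 3.57 / 0.3393 = 10.521662
Step 2: E[X|A_2] = 7.99 / 0.6607 = 12.093234
Verification: E[X] = sum E[X*1_A_i] = 3.57 + 7.99 = 11.56


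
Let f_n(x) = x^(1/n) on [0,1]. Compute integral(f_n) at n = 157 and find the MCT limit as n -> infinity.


At n = 157: f_157(x) = x^(1/157).
Step 1: integral(x^(1/157), 0, 1) = [x^(1/157+1) / (1/157+1)] from 0 to 1
     = 1 / (1/157 + 1) = 1 / ((157+1)/157) = 157/(157+1)
     = 157/158 = 0.993671
Step 2: As n -> infinity, f_n(x) = x^(1/n) -> 1 for x in (0,1], and f_n is increasing in n.
By MCT, lim_n integral(f_n) = integral(lim_n f_n) = integral(1, 0, 1) = 1.
Step 3: Verify convergence: 157/158 = 0.993671 -> 1


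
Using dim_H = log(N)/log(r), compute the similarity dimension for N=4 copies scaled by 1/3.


For a self-similar set with N copies scaled by 1/r:
dim_H = log(N)/log(r) = log(4)/log(3)
= 1.386294/1.098612
= 1.26186


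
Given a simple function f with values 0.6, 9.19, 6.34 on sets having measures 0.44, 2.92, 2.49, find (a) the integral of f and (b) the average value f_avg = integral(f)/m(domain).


Step 1: Integral = sum(value_i * measure_i)
= 0.6*0.44 + 9.19*2.92 + 6.34*2.49
= 0.264 + 26.8348 + 15.7866
= 42.8854
Step 2: Total measure of domain = 0.44 + 2.92 + 2.49 = 5.85
Step 3: Average value = 42.8854 / 5.85 = 7.330838
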